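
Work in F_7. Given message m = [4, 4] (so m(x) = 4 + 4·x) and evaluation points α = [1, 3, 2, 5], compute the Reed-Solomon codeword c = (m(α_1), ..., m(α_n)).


c = [1, 2, 5, 3]

Message polynomial: m(x) = 4 + 4·x (mod 7).
For each evaluation point α_i, compute m(α_i) mod 7:
  α_1 = 1: Horner steps 4 → 1, so m(1) = 1.
  α_2 = 3: Horner steps 4 → 2, so m(3) = 2.
  α_3 = 2: Horner steps 4 → 5, so m(2) = 5.
  α_4 = 5: Horner steps 4 → 3, so m(5) = 3.
Codeword c = [1, 2, 5, 3] ∈ F_7^4.


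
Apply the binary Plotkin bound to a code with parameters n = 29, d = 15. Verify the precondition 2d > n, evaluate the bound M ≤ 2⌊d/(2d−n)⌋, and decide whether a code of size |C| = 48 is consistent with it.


Plotkin bound M ≤ 30; given |C| = 48 > bound (violated).

Check applicability: 2d = 30, n = 29.
2d − n = 1 > 0, so Plotkin applies.
Compute d/(2d−n) = 15/1 ≈ 15.0000.
⌊d/(2d−n)⌋ = 15.
Plotkin bound: M ≤ 2·15 = 30.
Given |C| = 48, check: VIOLATED.
This |C| is above the Plotkin bound, so no binary code with n = 29, d = 15 and 48 codewords exists.


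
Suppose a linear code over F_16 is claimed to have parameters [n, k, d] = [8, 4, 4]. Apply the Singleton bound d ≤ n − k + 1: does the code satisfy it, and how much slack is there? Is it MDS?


Singleton RHS = n − k + 1 = 5, slack = 1, bound satisfied, not MDS.

Singleton bound: d ≤ n − k + 1.
Here n = 8, k = 4, so n − k + 1 = 5.
Given d = 4, check d ≤ 5: YES.
Slack = (n − k + 1) − d = 1.
The code is NOT MDS (slack = 1 > 0).
Description: the claimed parameters are [8, 4, 4]_16; such a code would be non-MDS.


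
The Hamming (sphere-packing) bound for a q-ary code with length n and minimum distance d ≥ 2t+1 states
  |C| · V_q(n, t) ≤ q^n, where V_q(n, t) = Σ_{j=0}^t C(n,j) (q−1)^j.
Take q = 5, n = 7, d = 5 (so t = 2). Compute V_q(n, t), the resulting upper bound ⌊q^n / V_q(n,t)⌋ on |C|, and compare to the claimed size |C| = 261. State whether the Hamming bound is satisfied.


V_q(n, t) = 365, q^n = 78125, Hamming bound = 214, |C| = 261 > bound (violated).

Step 1: Compute V_q(n, t) = Σ_{j=0}^2 C(n, j) (q−1)^j.
  j = 0: C(7,0)·(4)^0 = 1·1 = 1.
  j = 1: C(7,1)·(4)^1 = 7·4 = 28.
  j = 2: C(7,2)·(4)^2 = 21·16 = 336.
  V_q(n, t) = 1 + 28 + 336 = 365.
Step 2: q^n = 5^7 = 78125.
Step 3: Hamming bound ⌊q^n / V_q(n,t)⌋ = ⌊78125/365⌋ = 214.
Step 4: Compare |C| = 261 to 214: violated.
The claimed |C| lies above the Hamming bound, so no 5-ary code of length 7 with d ≥ 5 can have 261 codewords.


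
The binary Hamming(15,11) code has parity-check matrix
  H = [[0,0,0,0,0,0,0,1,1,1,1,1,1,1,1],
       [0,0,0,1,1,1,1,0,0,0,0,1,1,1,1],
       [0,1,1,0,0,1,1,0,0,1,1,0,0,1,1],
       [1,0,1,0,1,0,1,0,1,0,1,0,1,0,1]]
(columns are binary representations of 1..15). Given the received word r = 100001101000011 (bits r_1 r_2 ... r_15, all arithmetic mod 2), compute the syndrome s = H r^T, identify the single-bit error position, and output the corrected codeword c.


s = (1, 0, 0, 0)^T, error position = 8, corrected codeword c = 100001111000011

Compute s = H r^T mod 2 one row at a time:
  s_1 = 0 + 1 + 0 + 0 + 0 + 0 + 1 + 1 = 3 ≡ 1 (mod 2).
  s_2 = 0 + 0 + 1 + 1 + 0 + 0 + 1 + 1 = 4 ≡ 0 (mod 2).
  s_3 = 0 + 0 + 1 + 1 + 0 + 0 + 1 + 1 = 4 ≡ 0 (mod 2).
  s_4 = 1 + 0 + 0 + 1 + 1 + 0 + 0 + 1 = 4 ≡ 0 (mod 2).
s = (1, 0, 0, 0)^T — this equals column 8 of H (binary 1000), so error is at position 8.
Correct: flip bit 8 of r = 100001101000011 to get c = 100001111000011.


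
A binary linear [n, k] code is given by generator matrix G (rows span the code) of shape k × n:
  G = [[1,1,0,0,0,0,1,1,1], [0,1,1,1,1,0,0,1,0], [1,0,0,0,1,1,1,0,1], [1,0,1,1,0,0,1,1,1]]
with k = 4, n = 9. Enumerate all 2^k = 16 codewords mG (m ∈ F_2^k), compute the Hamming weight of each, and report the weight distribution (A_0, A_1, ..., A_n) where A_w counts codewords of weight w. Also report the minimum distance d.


Weight distribution: A_0 = 1, A_2 = 2, A_3 = 2, A_4 = 1, A_5 = 6, A_6 = 2, A_8 = 2. Minimum distance d = 2.

Enumerate all 2^4 = 16 messages m ∈ F_2^4.
For each, compute codeword c = mG in F_2^9, then tally its weight.
  m = 0000 → c = 000000000, weight = 0.
  m = 1000 → c = 110000111, weight = 5.
  m = 0100 → c = 011110010, weight = 5.
  m = 1100 → c = 101110101, weight = 6.
  m = 0010 → c = 100011101, weight = 5.
  m = 1010 → c = 010011010, weight = 4.
  m = 0110 → c = 111101111, weight = 8.
  m = 1110 → c = 001101000, weight = 3.
  m = 0001 → c = 101100111, weight = 6.
  m = 1001 → c = 011100000, weight = 3.
  m = 0101 → c = 110010101, weight = 5.
  m = 1101 → c = 000010010, weight = 2.
  m = 0011 → c = 001111010, weight = 5.
  m = 1011 → c = 111111101, weight = 8.
  m = 0111 → c = 010001000, weight = 2.
  m = 1111 → c = 100001111, weight = 5.
Tally weights:
  weight 0: 1 codewords.
  weight 2: 2 codewords.
  weight 3: 2 codewords.
  weight 4: 1 codewords.
  weight 5: 6 codewords.
  weight 6: 2 codewords.
  weight 8: 2 codewords.
Minimum distance d = smallest w > 0 with A_w > 0 = 2.
Sanity: Σ A_w = 16 = 2^4 = 16 ✓.


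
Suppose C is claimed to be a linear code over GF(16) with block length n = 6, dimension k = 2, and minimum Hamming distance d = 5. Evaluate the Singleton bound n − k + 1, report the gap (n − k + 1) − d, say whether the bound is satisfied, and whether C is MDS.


Singleton RHS = n − k + 1 = 5, slack = 0, bound satisfied, MDS.

Singleton bound: d ≤ n − k + 1.
Here n = 6, k = 2, so n − k + 1 = 5.
Given d = 5, check d ≤ 5: YES.
Slack = (n − k + 1) − d = 0.
The code is MDS (slack = 0).
Description: the claimed parameters are [6, 2, 5]_16; such a code would be MDS (meets Singleton bound).


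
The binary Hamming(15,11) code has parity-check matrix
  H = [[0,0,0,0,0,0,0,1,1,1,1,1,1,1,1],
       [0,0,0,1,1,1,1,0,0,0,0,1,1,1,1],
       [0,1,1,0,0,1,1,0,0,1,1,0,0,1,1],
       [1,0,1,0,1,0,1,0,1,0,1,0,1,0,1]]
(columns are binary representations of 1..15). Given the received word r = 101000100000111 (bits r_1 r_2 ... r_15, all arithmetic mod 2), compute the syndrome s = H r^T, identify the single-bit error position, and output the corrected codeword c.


s = (1, 0, 0, 1)^T, error position = 9, corrected codeword c = 101000101000111

Compute s = H r^T mod 2 one row at a time:
  s_1 = 0 + 0 + 0 + 0 + 0 + 1 + 1 + 1 = 3 ≡ 1 (mod 2).
  s_2 = 0 + 0 + 0 + 1 + 0 + 1 + 1 + 1 = 4 ≡ 0 (mod 2).
  s_3 = 0 + 1 + 0 + 1 + 0 + 0 + 1 + 1 = 4 ≡ 0 (mod 2).
  s_4 = 1 + 1 + 0 + 1 + 0 + 0 + 1 + 1 = 5 ≡ 1 (mod 2).
s = (1, 0, 0, 1)^T — this equals column 9 of H (binary 1001), so error is at position 9.
Correct: flip bit 9 of r = 101000100000111 to get c = 101000101000111.


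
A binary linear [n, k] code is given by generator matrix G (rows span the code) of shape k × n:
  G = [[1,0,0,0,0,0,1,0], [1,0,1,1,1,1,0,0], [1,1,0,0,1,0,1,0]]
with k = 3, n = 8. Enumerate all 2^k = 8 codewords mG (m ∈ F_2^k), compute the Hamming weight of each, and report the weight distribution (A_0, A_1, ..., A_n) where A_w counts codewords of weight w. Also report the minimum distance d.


Weight distribution: A_0 = 1, A_2 = 2, A_4 = 1, A_5 = 4. Minimum distance d = 2.

Enumerate all 2^3 = 8 messages m ∈ F_2^3.
For each, compute codeword c = mG in F_2^8, then tally its weight.
  m = 000 → c = 00000000, weight = 0.
  m = 100 → c = 10000010, weight = 2.
  m = 010 → c = 10111100, weight = 5.
  m = 110 → c = 00111110, weight = 5.
  m = 001 → c = 11001010, weight = 4.
  m = 101 → c = 01001000, weight = 2.
  m = 011 → c = 01110110, weight = 5.
  m = 111 → c = 11110100, weight = 5.
Tally weights:
  weight 0: 1 codewords.
  weight 2: 2 codewords.
  weight 4: 1 codewords.
  weight 5: 4 codewords.
Minimum distance d = smallest w > 0 with A_w > 0 = 2.
Sanity: Σ A_w = 8 = 2^3 = 8 ✓.


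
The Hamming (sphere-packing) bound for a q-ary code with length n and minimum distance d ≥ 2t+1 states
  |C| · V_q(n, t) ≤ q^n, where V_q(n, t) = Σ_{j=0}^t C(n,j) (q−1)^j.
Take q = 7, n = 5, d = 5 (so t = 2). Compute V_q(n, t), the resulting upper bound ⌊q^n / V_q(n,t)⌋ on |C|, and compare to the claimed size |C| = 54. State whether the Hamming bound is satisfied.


V_q(n, t) = 391, q^n = 16807, Hamming bound = 42, |C| = 54 > bound (violated).

Step 1: Compute V_q(n, t) = Σ_{j=0}^2 C(n, j) (q−1)^j.
  j = 0: C(5,0)·(6)^0 = 1·1 = 1.
  j = 1: C(5,1)·(6)^1 = 5·6 = 30.
  j = 2: C(5,2)·(6)^2 = 10·36 = 360.
  V_q(n, t) = 1 + 30 + 360 = 391.
Step 2: q^n = 7^5 = 16807.
Step 3: Hamming bound ⌊q^n / V_q(n,t)⌋ = ⌊16807/391⌋ = 42.
Step 4: Compare |C| = 54 to 42: violated.
The claimed |C| lies above the Hamming bound, so no 7-ary code of length 5 with d ≥ 5 can have 54 codewords.


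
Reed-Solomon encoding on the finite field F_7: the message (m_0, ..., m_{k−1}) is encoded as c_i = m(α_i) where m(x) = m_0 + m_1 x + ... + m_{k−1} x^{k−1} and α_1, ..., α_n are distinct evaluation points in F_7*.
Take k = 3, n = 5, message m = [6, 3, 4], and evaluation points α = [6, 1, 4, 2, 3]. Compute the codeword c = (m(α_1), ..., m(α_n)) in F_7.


c = [0, 6, 5, 0, 2]

Message polynomial: m(x) = 6 + 3·x + 4·x^2 (mod 7).
For each evaluation point α_i, compute m(α_i) mod 7:
  α_1 = 6: Horner steps 4 → 6 → 0, so m(6) = 0.
  α_2 = 1: Horner steps 4 → 0 → 6, so m(1) = 6.
  α_3 = 4: Horner steps 4 → 5 → 5, so m(4) = 5.
  α_4 = 2: Horner steps 4 → 4 → 0, so m(2) = 0.
  α_5 = 3: Horner steps 4 → 1 → 2, so m(3) = 2.
Codeword c = [0, 6, 5, 0, 2] ∈ F_7^5.


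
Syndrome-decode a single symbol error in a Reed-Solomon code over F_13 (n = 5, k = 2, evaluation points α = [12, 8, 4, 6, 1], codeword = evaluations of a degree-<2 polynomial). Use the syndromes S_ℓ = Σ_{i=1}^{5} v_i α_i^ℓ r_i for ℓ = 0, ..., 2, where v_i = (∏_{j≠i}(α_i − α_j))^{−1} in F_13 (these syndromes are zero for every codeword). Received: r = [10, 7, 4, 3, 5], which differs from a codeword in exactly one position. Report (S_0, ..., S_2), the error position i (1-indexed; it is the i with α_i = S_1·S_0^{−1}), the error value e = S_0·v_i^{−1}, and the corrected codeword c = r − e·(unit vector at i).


S = (10, 8, 9), error at position 4, error magnitude e = 4, c = [10, 7, 4, 12, 5].

Step 1: column multipliers v_i = (∏_{j≠i}(α_i − α_j))^{−1} mod 13.
  i = 1 (α = 12): (12−8)(12−4)(12−6)(12−1) = 4·8·6·11 = 2112 ≡ 6, so v_1 = 6^{−1} = 11 (mod 13).
  i = 2 (α = 8): (8−12)(8−4)(8−6)(8−1) = (−4)·4·2·7 = −224 ≡ 10, so v_2 = 10^{−1} = 4 (mod 13).
  i = 3 (α = 4): (4−12)(4−8)(4−6)(4−1) = (−8)·(−4)·(−2)·3 = −192 ≡ 3, so v_3 = 3^{−1} = 9 (mod 13).
  i = 4 (α = 6): (6−12)(6−8)(6−4)(6−1) = (−6)·(−2)·2·5 = 120 ≡ 3, so v_4 = 3^{−1} = 9 (mod 13).
  i = 5 (α = 1): (1−12)(1−8)(1−4)(1−6) = (−11)·(−7)·(−3)·(−5) = 1155 ≡ 11, so v_5 = 11^{−1} = 6 (mod 13).
  v = [11, 4, 9, 9, 6].
Step 2: syndromes of r = [10, 7, 4, 3, 5] (all sums mod 13).
  S_0 = Σ v_i r_i = 11·10 + 4·7 + 9·4 + 9·3 + 6·5 = 231 ≡ 10.
  S_1 = Σ v_i α_i r_i = 11·12·10 + 4·8·7 + 9·4·4 + 9·6·3 + 6·1·5 = 1880 ≡ 8.
  α_i^2 mod 13 = [1, 12, 3, 10, 1].
  S_2 = Σ v_i α_i^2 r_i = 11·1·10 + 4·12·7 + 9·3·4 + 9·10·3 + 6·1·5 = 854 ≡ 9.
  S = (10, 8, 9) ≠ 0, so r is not a codeword (an error is present).
Step 3: locate the error. For a single error e at position i, S_ℓ = v_i·e·α_i^ℓ, so α_err = S_1/S_0.
  S_0^{−1} = 10^{−1} = 4 (mod 13), so α_err = 8·4 = 32 ≡ 6 = α_4. Error position i = 4.
  Consistency check: S_2/S_1 = 9·5 = 45 ≡ 6 = α_err ✓ (single-error assumption holds).
Step 4: error magnitude e = S_0/v_4 = S_0·∏_{j≠4}(α_4 − α_j) = 10·3 = 30 ≡ 4 (mod 13).
Step 5: correct position 4: c_4 = r_4 − e = 3 − 4 ≡ 12 (mod 13). Hence c = [10, 7, 4, 12, 5].
  Check: interpolating c through the α_i gives m(x) = 1 + 4·x (degree < 2) with m(α_i) = c_i for every i, so c is indeed a codeword.


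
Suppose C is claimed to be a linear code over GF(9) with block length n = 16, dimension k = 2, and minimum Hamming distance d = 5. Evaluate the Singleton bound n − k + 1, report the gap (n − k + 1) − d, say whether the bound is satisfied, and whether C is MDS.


Singleton RHS = n − k + 1 = 15, slack = 10, bound satisfied, not MDS.

Singleton bound: d ≤ n − k + 1.
Here n = 16, k = 2, so n − k + 1 = 15.
Given d = 5, check d ≤ 15: YES.
Slack = (n − k + 1) − d = 10.
The code is NOT MDS (slack = 10 > 0).
Description: the claimed parameters are [16, 2, 5]_9; such a code would be non-MDS.


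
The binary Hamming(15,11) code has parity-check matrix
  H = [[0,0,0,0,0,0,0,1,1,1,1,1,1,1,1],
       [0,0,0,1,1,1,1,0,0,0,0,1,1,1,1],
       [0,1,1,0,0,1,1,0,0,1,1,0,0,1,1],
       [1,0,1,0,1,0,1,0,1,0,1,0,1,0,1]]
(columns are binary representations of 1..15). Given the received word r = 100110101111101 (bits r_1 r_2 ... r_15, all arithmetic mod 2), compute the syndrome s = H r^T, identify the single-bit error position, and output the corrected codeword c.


s = (0, 0, 0, 1)^T, error position = 1, corrected codeword c = 000110101111101

Compute s = H r^T mod 2 one row at a time:
  s_1 = 0 + 1 + 1 + 1 + 1 + 1 + 0 + 1 = 6 ≡ 0 (mod 2).
  s_2 = 1 + 1 + 0 + 1 + 1 + 1 + 0 + 1 = 6 ≡ 0 (mod 2).
  s_3 = 0 + 0 + 0 + 1 + 1 + 1 + 0 + 1 = 4 ≡ 0 (mod 2).
  s_4 = 1 + 0 + 1 + 1 + 1 + 1 + 1 + 1 = 7 ≡ 1 (mod 2).
s = (0, 0, 0, 1)^T — this equals column 1 of H (binary 0001), so error is at position 1.
Correct: flip bit 1 of r = 100110101111101 to get c = 000110101111101.


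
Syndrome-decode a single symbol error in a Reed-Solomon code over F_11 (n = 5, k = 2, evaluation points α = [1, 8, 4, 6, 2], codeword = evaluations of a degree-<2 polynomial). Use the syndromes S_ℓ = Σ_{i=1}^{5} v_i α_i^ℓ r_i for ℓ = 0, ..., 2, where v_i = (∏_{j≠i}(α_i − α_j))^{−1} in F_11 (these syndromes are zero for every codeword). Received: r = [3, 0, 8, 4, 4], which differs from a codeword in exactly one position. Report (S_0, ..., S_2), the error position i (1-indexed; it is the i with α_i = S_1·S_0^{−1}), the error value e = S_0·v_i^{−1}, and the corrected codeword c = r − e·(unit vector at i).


S = (2, 4, 8), error at position 5, error magnitude e = 3, c = [3, 0, 8, 4, 1].

Step 1: column multipliers v_i = (∏_{j≠i}(α_i − α_j))^{−1} mod 11.
  i = 1 (α = 1): (1−8)(1−4)(1−6)(1−2) = (−7)·(−3)·(−5)·(−1) = 105 ≡ 6, so v_1 = 6^{−1} = 2 (mod 11).
  i = 2 (α = 8): (8−1)(8−4)(8−6)(8−2) = 7·4·2·6 = 336 ≡ 6, so v_2 = 6^{−1} = 2 (mod 11).
  i = 3 (α = 4): (4−1)(4−8)(4−6)(4−2) = 3·(−4)·(−2)·2 = 48 ≡ 4, so v_3 = 4^{−1} = 3 (mod 11).
  i = 4 (α = 6): (6−1)(6−8)(6−4)(6−2) = 5·(−2)·2·4 = −80 ≡ 8, so v_4 = 8^{−1} = 7 (mod 11).
  i = 5 (α = 2): (2−1)(2−8)(2−4)(2−6) = 1·(−6)·(−2)·(−4) = −48 ≡ 7, so v_5 = 7^{−1} = 8 (mod 11).
  v = [2, 2, 3, 7, 8].
Step 2: syndromes of r = [3, 0, 8, 4, 4] (all sums mod 11).
  S_0 = Σ v_i r_i = 2·3 + 2·0 + 3·8 + 7·4 + 8·4 = 90 ≡ 2.
  S_1 = Σ v_i α_i r_i = 2·1·3 + 2·8·0 + 3·4·8 + 7·6·4 + 8·2·4 = 334 ≡ 4.
  α_i^2 mod 11 = [1, 9, 5, 3, 4].
  S_2 = Σ v_i α_i^2 r_i = 2·1·3 + 2·9·0 + 3·5·8 + 7·3·4 + 8·4·4 = 338 ≡ 8.
  S = (2, 4, 8) ≠ 0, so r is not a codeword (an error is present).
Step 3: locate the error. For a single error e at position i, S_ℓ = v_i·e·α_i^ℓ, so α_err = S_1/S_0.
  S_0^{−1} = 2^{−1} = 6 (mod 11), so α_err = 4·6 = 24 ≡ 2 = α_5. Error position i = 5.
  Consistency check: S_2/S_1 = 8·3 = 24 ≡ 2 = α_err ✓ (single-error assumption holds).
Step 4: error magnitude e = S_0/v_5 = S_0·∏_{j≠5}(α_5 − α_j) = 2·7 = 14 ≡ 3 (mod 11).
Step 5: correct position 5: c_5 = r_5 − e = 4 − 3 ≡ 1 (mod 11). Hence c = [3, 0, 8, 4, 1].
  Check: interpolating c through the α_i gives m(x) = 5 + 9·x (degree < 2) with m(α_i) = c_i for every i, so c is indeed a codeword.


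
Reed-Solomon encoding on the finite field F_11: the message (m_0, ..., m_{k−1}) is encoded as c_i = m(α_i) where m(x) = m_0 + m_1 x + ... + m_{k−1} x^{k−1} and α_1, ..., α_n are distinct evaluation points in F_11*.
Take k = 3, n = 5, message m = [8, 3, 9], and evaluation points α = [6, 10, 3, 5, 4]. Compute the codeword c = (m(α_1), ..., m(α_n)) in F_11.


c = [9, 3, 10, 6, 10]

Message polynomial: m(x) = 8 + 3·x + 9·x^2 (mod 11).
For each evaluation point α_i, compute m(α_i) mod 11:
  α_1 = 6: Horner steps 9 → 2 → 9, so m(6) = 9.
  α_2 = 10: Horner steps 9 → 5 → 3, so m(10) = 3.
  α_3 = 3: Horner steps 9 → 8 → 10, so m(3) = 10.
  α_4 = 5: Horner steps 9 → 4 → 6, so m(5) = 6.
  α_5 = 4: Horner steps 9 → 6 → 10, so m(4) = 10.
Codeword c = [9, 3, 10, 6, 10] ∈ F_11^5.


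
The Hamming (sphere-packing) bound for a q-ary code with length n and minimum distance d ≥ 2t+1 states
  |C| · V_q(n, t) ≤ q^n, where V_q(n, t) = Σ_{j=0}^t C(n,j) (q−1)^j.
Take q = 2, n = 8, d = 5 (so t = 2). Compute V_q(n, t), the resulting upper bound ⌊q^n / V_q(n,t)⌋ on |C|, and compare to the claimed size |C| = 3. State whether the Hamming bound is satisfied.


V_q(n, t) = 37, q^n = 256, Hamming bound = 6, |C| = 3 ≤ bound (satisfied).

Step 1: Compute V_q(n, t) = Σ_{j=0}^2 C(n, j) (q−1)^j.
  j = 0: C(8,0)·(1)^0 = 1·1 = 1.
  j = 1: C(8,1)·(1)^1 = 8·1 = 8.
  j = 2: C(8,2)·(1)^2 = 28·1 = 28.
  V_q(n, t) = 1 + 8 + 28 = 37.
Step 2: q^n = 2^8 = 256.
Step 3: Hamming bound ⌊q^n / V_q(n,t)⌋ = ⌊256/37⌋ = 6.
Step 4: Compare |C| = 3 to 6: satisfied.
The claimed |C| lies below the Hamming bound.


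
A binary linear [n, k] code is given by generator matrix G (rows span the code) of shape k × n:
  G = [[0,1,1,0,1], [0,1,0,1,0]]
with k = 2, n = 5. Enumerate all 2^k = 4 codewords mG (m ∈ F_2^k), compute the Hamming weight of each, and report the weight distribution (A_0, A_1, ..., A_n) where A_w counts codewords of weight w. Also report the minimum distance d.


Weight distribution: A_0 = 1, A_2 = 1, A_3 = 2. Minimum distance d = 2.

Enumerate all 2^2 = 4 messages m ∈ F_2^2.
For each, compute codeword c = mG in F_2^5, then tally its weight.
  m = 00 → c = 00000, weight = 0.
  m = 10 → c = 01101, weight = 3.
  m = 01 → c = 01010, weight = 2.
  m = 11 → c = 00111, weight = 3.
Tally weights:
  weight 0: 1 codewords.
  weight 2: 1 codewords.
  weight 3: 2 codewords.
Minimum distance d = smallest w > 0 with A_w > 0 = 2.
Sanity: Σ A_w = 4 = 2^2 = 4 ✓.


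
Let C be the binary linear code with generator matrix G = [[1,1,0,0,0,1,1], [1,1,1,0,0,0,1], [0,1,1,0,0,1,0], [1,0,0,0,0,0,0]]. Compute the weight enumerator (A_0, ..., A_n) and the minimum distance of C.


Weight distribution: A_0 = 1, A_1 = 2, A_2 = 4, A_3 = 6, A_4 = 3. Minimum distance d = 1.

Enumerate all 2^4 = 16 messages m ∈ F_2^4.
For each, compute codeword c = mG in F_2^7, then tally its weight.
  m = 0000 → c = 0000000, weight = 0.
  m = 1000 → c = 1100011, weight = 4.
  m = 0100 → c = 1110001, weight = 4.
  m = 1100 → c = 0010010, weight = 2.
  m = 0010 → c = 0110010, weight = 3.
  m = 1010 → c = 1010001, weight = 3.
  m = 0110 → c = 1000011, weight = 3.
  m = 1110 → c = 0100000, weight = 1.
  m = 0001 → c = 1000000, weight = 1.
  m = 1001 → c = 0100011, weight = 3.
  m = 0101 → c = 0110001, weight = 3.
  m = 1101 → c = 1010010, weight = 3.
  m = 0011 → c = 1110010, weight = 4.
  m = 1011 → c = 0010001, weight = 2.
  m = 0111 → c = 0000011, weight = 2.
  m = 1111 → c = 1100000, weight = 2.
Tally weights:
  weight 0: 1 codewords.
  weight 1: 2 codewords.
  weight 2: 4 codewords.
  weight 3: 6 codewords.
  weight 4: 3 codewords.
Minimum distance d = smallest w > 0 with A_w > 0 = 1.
Sanity: Σ A_w = 16 = 2^4 = 16 ✓.


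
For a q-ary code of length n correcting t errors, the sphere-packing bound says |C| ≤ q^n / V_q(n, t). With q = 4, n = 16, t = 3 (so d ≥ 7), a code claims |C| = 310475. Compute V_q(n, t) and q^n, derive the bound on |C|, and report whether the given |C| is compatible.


V_q(n, t) = 16249, q^n = 4294967296, Hamming bound = 264321, |C| = 310475 > bound (violated).

Step 1: Compute V_q(n, t) = Σ_{j=0}^3 C(n, j) (q−1)^j.
  j = 0: C(16,0)·(3)^0 = 1·1 = 1.
  j = 1: C(16,1)·(3)^1 = 16·3 = 48.
  j = 2: C(16,2)·(3)^2 = 120·9 = 1080.
  j = 3: C(16,3)·(3)^3 = 560·27 = 15120.
  V_q(n, t) = 1 + 48 + 1080 + 15120 = 16249.
Step 2: q^n = 4^16 = 4294967296.
Step 3: Hamming bound ⌊q^n / V_q(n,t)⌋ = ⌊4294967296/16249⌋ = 264321.
Step 4: Compare |C| = 310475 to 264321: violated.
The claimed |C| lies above the Hamming bound, so no 4-ary code of length 16 with d ≥ 7 can have 310475 codewords.


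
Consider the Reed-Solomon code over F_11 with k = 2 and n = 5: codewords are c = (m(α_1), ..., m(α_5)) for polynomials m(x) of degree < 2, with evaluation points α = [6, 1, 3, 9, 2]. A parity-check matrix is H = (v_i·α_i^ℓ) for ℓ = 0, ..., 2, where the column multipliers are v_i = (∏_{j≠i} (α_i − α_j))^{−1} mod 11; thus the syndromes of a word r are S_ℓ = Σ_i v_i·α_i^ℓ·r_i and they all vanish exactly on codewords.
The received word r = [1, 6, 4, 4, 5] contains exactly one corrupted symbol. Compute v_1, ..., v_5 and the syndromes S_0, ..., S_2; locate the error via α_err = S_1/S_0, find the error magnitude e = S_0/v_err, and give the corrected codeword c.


S = (4, 3, 5), error at position 4, error magnitude e = 6, c = [1, 6, 4, 9, 5].

Step 1: column multipliers v_i = (∏_{j≠i}(α_i − α_j))^{−1} mod 11.
  i = 1 (α = 6): (6−1)(6−3)(6−9)(6−2) = 5·3·(−3)·4 = −180 ≡ 7, so v_1 = 7^{−1} = 8 (mod 11).
  i = 2 (α = 1): (1−6)(1−3)(1−9)(1−2) = (−5)·(−2)·(−8)·(−1) = 80 ≡ 3, so v_2 = 3^{−1} = 4 (mod 11).
  i = 3 (α = 3): (3−6)(3−1)(3−9)(3−2) = (−3)·2·(−6)·1 = 36 ≡ 3, so v_3 = 3^{−1} = 4 (mod 11).
  i = 4 (α = 9): (9−6)(9−1)(9−3)(9−2) = 3·8·6·7 = 1008 ≡ 7, so v_4 = 7^{−1} = 8 (mod 11).
  i = 5 (α = 2): (2−6)(2−1)(2−3)(2−9) = (−4)·1·(−1)·(−7) = −28 ≡ 5, so v_5 = 5^{−1} = 9 (mod 11).
  v = [8, 4, 4, 8, 9].
Step 2: syndromes of r = [1, 6, 4, 4, 5] (all sums mod 11).
  S_0 = Σ v_i r_i = 8·1 + 4·6 + 4·4 + 8·4 + 9·5 = 125 ≡ 4.
  S_1 = Σ v_i α_i r_i = 8·6·1 + 4·1·6 + 4·3·4 + 8·9·4 + 9·2·5 = 498 ≡ 3.
  α_i^2 mod 11 = [3, 1, 9, 4, 4].
  S_2 = Σ v_i α_i^2 r_i = 8·3·1 + 4·1·6 + 4·9·4 + 8·4·4 + 9·4·5 = 500 ≡ 5.
  S = (4, 3, 5) ≠ 0, so r is not a codeword (an error is present).
Step 3: locate the error. For a single error e at position i, S_ℓ = v_i·e·α_i^ℓ, so α_err = S_1/S_0.
  S_0^{−1} = 4^{−1} = 3 (mod 11), so α_err = 3·3 = 9 ≡ 9 = α_4. Error position i = 4.
  Consistency check: S_2/S_1 = 5·4 = 20 ≡ 9 = α_err ✓ (single-error assumption holds).
Step 4: error magnitude e = S_0/v_4 = S_0·∏_{j≠4}(α_4 − α_j) = 4·7 = 28 ≡ 6 (mod 11).
Step 5: correct position 4: c_4 = r_4 − e = 4 − 6 ≡ 9 (mod 11). Hence c = [1, 6, 4, 9, 5].
  Check: interpolating c through the α_i gives m(x) = 7 + 10·x (degree < 2) with m(α_i) = c_i for every i, so c is indeed a codeword.


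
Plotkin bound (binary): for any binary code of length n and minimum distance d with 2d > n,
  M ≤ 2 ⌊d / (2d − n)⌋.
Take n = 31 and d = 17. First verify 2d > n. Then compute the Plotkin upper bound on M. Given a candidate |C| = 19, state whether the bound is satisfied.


Plotkin bound M ≤ 10; given |C| = 19 > bound (violated).

Check applicability: 2d = 34, n = 31.
2d − n = 3 > 0, so Plotkin applies.
Compute d/(2d−n) = 17/3 ≈ 5.6667.
⌊d/(2d−n)⌋ = 5.
Plotkin bound: M ≤ 2·5 = 10.
Given |C| = 19, check: VIOLATED.
This |C| is above the Plotkin bound, so no binary code with n = 31, d = 17 and 19 codewords exists.


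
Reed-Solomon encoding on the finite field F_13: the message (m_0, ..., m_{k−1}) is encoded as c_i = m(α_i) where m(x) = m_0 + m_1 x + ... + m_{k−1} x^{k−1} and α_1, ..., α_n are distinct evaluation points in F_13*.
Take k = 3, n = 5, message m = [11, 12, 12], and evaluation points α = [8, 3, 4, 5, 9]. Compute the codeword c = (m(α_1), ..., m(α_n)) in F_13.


c = [4, 12, 4, 7, 12]

Message polynomial: m(x) = 11 + 12·x + 12·x^2 (mod 13).
For each evaluation point α_i, compute m(α_i) mod 13:
  α_1 = 8: Horner steps 12 → 4 → 4, so m(8) = 4.
  α_2 = 3: Horner steps 12 → 9 → 12, so m(3) = 12.
  α_3 = 4: Horner steps 12 → 8 → 4, so m(4) = 4.
  α_4 = 5: Horner steps 12 → 7 → 7, so m(5) = 7.
  α_5 = 9: Horner steps 12 → 3 → 12, so m(9) = 12.
Codeword c = [4, 12, 4, 7, 12] ∈ F_13^5.


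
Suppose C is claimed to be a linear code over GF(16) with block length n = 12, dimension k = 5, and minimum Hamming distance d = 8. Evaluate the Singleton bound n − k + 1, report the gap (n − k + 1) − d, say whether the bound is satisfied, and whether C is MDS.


Singleton RHS = n − k + 1 = 8, slack = 0, bound satisfied, MDS.

Singleton bound: d ≤ n − k + 1.
Here n = 12, k = 5, so n − k + 1 = 8.
Given d = 8, check d ≤ 8: YES.
Slack = (n − k + 1) − d = 0.
The code is MDS (slack = 0).
Description: the claimed parameters are [12, 5, 8]_16; such a code would be MDS (meets Singleton bound).


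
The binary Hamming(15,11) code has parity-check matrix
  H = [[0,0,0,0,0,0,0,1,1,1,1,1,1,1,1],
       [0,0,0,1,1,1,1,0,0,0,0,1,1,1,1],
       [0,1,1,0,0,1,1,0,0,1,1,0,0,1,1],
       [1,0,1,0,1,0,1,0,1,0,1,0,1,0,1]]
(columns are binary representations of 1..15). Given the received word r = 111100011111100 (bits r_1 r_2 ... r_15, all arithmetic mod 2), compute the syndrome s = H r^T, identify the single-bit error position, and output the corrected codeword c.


s = (0, 1, 0, 1)^T, error position = 5, corrected codeword c = 111110011111100

Compute s = H r^T mod 2 one row at a time:
  s_1 = 1 + 1 + 1 + 1 + 1 + 1 + 0 + 0 = 6 ≡ 0 (mod 2).
  s_2 = 1 + 0 + 0 + 0 + 1 + 1 + 0 + 0 = 3 ≡ 1 (mod 2).
  s_3 = 1 + 1 + 0 + 0 + 1 + 1 + 0 + 0 = 4 ≡ 0 (mod 2).
  s_4 = 1 + 1 + 0 + 0 + 1 + 1 + 1 + 0 = 5 ≡ 1 (mod 2).
s = (0, 1, 0, 1)^T — this equals column 5 of H (binary 0101), so error is at position 5.
Correct: flip bit 5 of r = 111100011111100 to get c = 111110011111100.


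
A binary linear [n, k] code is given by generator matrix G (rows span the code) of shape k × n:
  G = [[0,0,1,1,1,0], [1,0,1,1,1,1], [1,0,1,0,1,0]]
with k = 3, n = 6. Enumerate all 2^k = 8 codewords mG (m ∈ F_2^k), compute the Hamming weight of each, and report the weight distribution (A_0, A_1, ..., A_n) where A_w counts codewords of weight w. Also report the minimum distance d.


Weight distribution: A_0 = 1, A_2 = 3, A_3 = 3, A_5 = 1. Minimum distance d = 2.

Enumerate all 2^3 = 8 messages m ∈ F_2^3.
For each, compute codeword c = mG in F_2^6, then tally its weight.
  m = 000 → c = 000000, weight = 0.
  m = 100 → c = 001110, weight = 3.
  m = 010 → c = 101111, weight = 5.
  m = 110 → c = 100001, weight = 2.
  m = 001 → c = 101010, weight = 3.
  m = 101 → c = 100100, weight = 2.
  m = 011 → c = 000101, weight = 2.
  m = 111 → c = 001011, weight = 3.
Tally weights:
  weight 0: 1 codewords.
  weight 2: 3 codewords.
  weight 3: 3 codewords.
  weight 5: 1 codewords.
Minimum distance d = smallest w > 0 with A_w > 0 = 2.
Sanity: Σ A_w = 8 = 2^3 = 8 ✓.


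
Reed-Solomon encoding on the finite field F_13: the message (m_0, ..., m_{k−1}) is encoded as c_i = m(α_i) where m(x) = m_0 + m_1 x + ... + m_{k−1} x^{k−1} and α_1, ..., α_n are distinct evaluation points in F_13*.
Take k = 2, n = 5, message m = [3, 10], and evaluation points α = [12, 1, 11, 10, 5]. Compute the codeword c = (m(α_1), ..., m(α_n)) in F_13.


c = [6, 0, 9, 12, 1]

Message polynomial: m(x) = 3 + 10·x (mod 13).
For each evaluation point α_i, compute m(α_i) mod 13:
  α_1 = 12: Horner steps 10 → 6, so m(12) = 6.
  α_2 = 1: Horner steps 10 → 0, so m(1) = 0.
  α_3 = 11: Horner steps 10 → 9, so m(11) = 9.
  α_4 = 10: Horner steps 10 → 12, so m(10) = 12.
  α_5 = 5: Horner steps 10 → 1, so m(5) = 1.
Codeword c = [6, 0, 9, 12, 1] ∈ F_13^5.


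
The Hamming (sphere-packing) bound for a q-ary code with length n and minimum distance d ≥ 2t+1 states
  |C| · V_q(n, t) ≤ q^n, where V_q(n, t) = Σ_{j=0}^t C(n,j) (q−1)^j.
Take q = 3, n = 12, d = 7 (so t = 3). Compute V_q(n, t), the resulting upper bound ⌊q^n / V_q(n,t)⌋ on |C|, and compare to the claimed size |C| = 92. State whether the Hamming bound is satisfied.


V_q(n, t) = 2049, q^n = 531441, Hamming bound = 259, |C| = 92 ≤ bound (satisfied).

Step 1: Compute V_q(n, t) = Σ_{j=0}^3 C(n, j) (q−1)^j.
  j = 0: C(12,0)·(2)^0 = 1·1 = 1.
  j = 1: C(12,1)·(2)^1 = 12·2 = 24.
  j = 2: C(12,2)·(2)^2 = 66·4 = 264.
  j = 3: C(12,3)·(2)^3 = 220·8 = 1760.
  V_q(n, t) = 1 + 24 + 264 + 1760 = 2049.
Step 2: q^n = 3^12 = 531441.
Step 3: Hamming bound ⌊q^n / V_q(n,t)⌋ = ⌊531441/2049⌋ = 259.
Step 4: Compare |C| = 92 to 259: satisfied.
The claimed |C| lies below the Hamming bound.


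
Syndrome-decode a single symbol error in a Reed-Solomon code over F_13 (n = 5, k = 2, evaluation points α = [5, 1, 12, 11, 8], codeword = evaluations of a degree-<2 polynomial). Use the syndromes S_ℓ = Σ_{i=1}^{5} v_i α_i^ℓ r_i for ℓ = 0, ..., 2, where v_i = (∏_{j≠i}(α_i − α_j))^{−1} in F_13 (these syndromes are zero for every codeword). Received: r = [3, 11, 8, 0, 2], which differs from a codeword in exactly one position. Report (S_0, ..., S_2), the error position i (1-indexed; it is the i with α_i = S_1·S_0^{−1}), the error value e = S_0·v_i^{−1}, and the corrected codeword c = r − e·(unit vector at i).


S = (4, 7, 9), error at position 1, error magnitude e = 12, c = [4, 11, 8, 0, 2].

Step 1: column multipliers v_i = (∏_{j≠i}(α_i − α_j))^{−1} mod 13.
  i = 1 (α = 5): (5−1)(5−12)(5−11)(5−8) = 4·(−7)·(−6)·(−3) = −504 ≡ 3, so v_1 = 3^{−1} = 9 (mod 13).
  i = 2 (α = 1): (1−5)(1−12)(1−11)(1−8) = (−4)·(−11)·(−10)·(−7) = 3080 ≡ 12, so v_2 = 12^{−1} = 12 (mod 13).
  i = 3 (α = 12): (12−5)(12−1)(12−11)(12−8) = 7·11·1·4 = 308 ≡ 9, so v_3 = 9^{−1} = 3 (mod 13).
  i = 4 (α = 11): (11−5)(11−1)(11−12)(11−8) = 6·10·(−1)·3 = −180 ≡ 2, so v_4 = 2^{−1} = 7 (mod 13).
  i = 5 (α = 8): (8−5)(8−1)(8−12)(8−11) = 3·7·(−4)·(−3) = 252 ≡ 5, so v_5 = 5^{−1} = 8 (mod 13).
  v = [9, 12, 3, 7, 8].
Step 2: syndromes of r = [3, 11, 8, 0, 2] (all sums mod 13).
  S_0 = Σ v_i r_i = 9·3 + 12·11 + 3·8 + 7·0 + 8·2 = 199 ≡ 4.
  S_1 = Σ v_i α_i r_i = 9·5·3 + 12·1·11 + 3·12·8 + 7·11·0 + 8·8·2 = 683 ≡ 7.
  α_i^2 mod 13 = [12, 1, 1, 4, 12].
  S_2 = Σ v_i α_i^2 r_i = 9·12·3 + 12·1·11 + 3·1·8 + 7·4·0 + 8·12·2 = 672 ≡ 9.
  S = (4, 7, 9) ≠ 0, so r is not a codeword (an error is present).
Step 3: locate the error. For a single error e at position i, S_ℓ = v_i·e·α_i^ℓ, so α_err = S_1/S_0.
  S_0^{−1} = 4^{−1} = 10 (mod 13), so α_err = 7·10 = 70 ≡ 5 = α_1. Error position i = 1.
  Consistency check: S_2/S_1 = 9·2 = 18 ≡ 5 = α_err ✓ (single-error assumption holds).
Step 4: error magnitude e = S_0/v_1 = S_0·∏_{j≠1}(α_1 − α_j) = 4·3 = 12 ≡ 12 (mod 13).
Step 5: correct position 1: c_1 = r_1 − e = 3 − 12 ≡ 4 (mod 13). Hence c = [4, 11, 8, 0, 2].
  Check: interpolating c through the α_i gives m(x) = 3 + 8·x (degree < 2) with m(α_i) = c_i for every i, so c is indeed a codeword.


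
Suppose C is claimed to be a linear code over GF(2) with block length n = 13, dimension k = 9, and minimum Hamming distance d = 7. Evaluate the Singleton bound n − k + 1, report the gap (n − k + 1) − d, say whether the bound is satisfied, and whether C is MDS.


Singleton RHS = n − k + 1 = 5, slack = -2, bound violated (no such code; not MDS).

Singleton bound: d ≤ n − k + 1.
Here n = 13, k = 9, so n − k + 1 = 5.
Given d = 7, check d ≤ 5: NO.
Slack = (n − k + 1) − d = -2.
The slack is negative: d = 7 exceeds n − k + 1 = 5 by 2, so the Singleton bound is violated and no linear [13, 9, 7]_2 code can exist. In particular it is not MDS (MDS requires d = n − k + 1 exactly).
Description: the claimed parameters are [13, 9, 7]_2; such a code would be impossible (violates the Singleton bound).


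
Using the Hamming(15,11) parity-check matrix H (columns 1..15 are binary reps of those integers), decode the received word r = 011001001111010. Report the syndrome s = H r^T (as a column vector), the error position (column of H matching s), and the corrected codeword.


s = (1, 1, 0, 1)^T, error position = 13, corrected codeword c = 011001001111110

Compute s = H r^T mod 2 one row at a time:
  s_1 = 0 + 1 + 1 + 1 + 1 + 0 + 1 + 0 = 5 ≡ 1 (mod 2).
  s_2 = 0 + 0 + 1 + 0 + 1 + 0 + 1 + 0 = 3 ≡ 1 (mod 2).
  s_3 = 1 + 1 + 1 + 0 + 1 + 1 + 1 + 0 = 6 ≡ 0 (mod 2).
  s_4 = 0 + 1 + 0 + 0 + 1 + 1 + 0 + 0 = 3 ≡ 1 (mod 2).
s = (1, 1, 0, 1)^T — this equals column 13 of H (binary 1101), so error is at position 13.
Correct: flip bit 13 of r = 011001001111010 to get c = 011001001111110.


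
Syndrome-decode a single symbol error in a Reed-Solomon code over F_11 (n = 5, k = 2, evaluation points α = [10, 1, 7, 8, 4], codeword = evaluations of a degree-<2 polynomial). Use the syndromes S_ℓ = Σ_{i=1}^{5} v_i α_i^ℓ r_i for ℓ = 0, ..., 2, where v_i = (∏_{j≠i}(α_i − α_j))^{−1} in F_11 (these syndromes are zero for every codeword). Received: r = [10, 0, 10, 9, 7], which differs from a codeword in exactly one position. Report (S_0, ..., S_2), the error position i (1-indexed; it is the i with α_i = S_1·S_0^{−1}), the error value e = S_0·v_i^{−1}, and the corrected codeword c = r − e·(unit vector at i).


S = (4, 6, 9), error at position 3, error magnitude e = 7, c = [10, 0, 3, 9, 7].

Step 1: column multipliers v_i = (∏_{j≠i}(α_i − α_j))^{−1} mod 11.
  i = 1 (α = 10): (10−1)(10−7)(10−8)(10−4) = 9·3·2·6 = 324 ≡ 5, so v_1 = 5^{−1} = 9 (mod 11).
  i = 2 (α = 1): (1−10)(1−7)(1−8)(1−4) = (−9)·(−6)·(−7)·(−3) = 1134 ≡ 1, so v_2 = 1^{−1} = 1 (mod 11).
  i = 3 (α = 7): (7−10)(7−1)(7−8)(7−4) = (−3)·6·(−1)·3 = 54 ≡ 10, so v_3 = 10^{−1} = 10 (mod 11).
  i = 4 (α = 8): (8−10)(8−1)(8−7)(8−4) = (−2)·7·1·4 = −56 ≡ 10, so v_4 = 10^{−1} = 10 (mod 11).
  i = 5 (α = 4): (4−10)(4−1)(4−7)(4−8) = (−6)·3·(−3)·(−4) = −216 ≡ 4, so v_5 = 4^{−1} = 3 (mod 11).
  v = [9, 1, 10, 10, 3].
Step 2: syndromes of r = [10, 0, 10, 9, 7] (all sums mod 11).
  S_0 = Σ v_i r_i = 9·10 + 1·0 + 10·10 + 10·9 + 3·7 = 301 ≡ 4.
  S_1 = Σ v_i α_i r_i = 9·10·10 + 1·1·0 + 10·7·10 + 10·8·9 + 3·4·7 = 2404 ≡ 6.
  α_i^2 mod 11 = [1, 1, 5, 9, 5].
  S_2 = Σ v_i α_i^2 r_i = 9·1·10 + 1·1·0 + 10·5·10 + 10·9·9 + 3·5·7 = 1505 ≡ 9.
  S = (4, 6, 9) ≠ 0, so r is not a codeword (an error is present).
Step 3: locate the error. For a single error e at position i, S_ℓ = v_i·e·α_i^ℓ, so α_err = S_1/S_0.
  S_0^{−1} = 4^{−1} = 3 (mod 11), so α_err = 6·3 = 18 ≡ 7 = α_3. Error position i = 3.
  Consistency check: S_2/S_1 = 9·2 = 18 ≡ 7 = α_err ✓ (single-error assumption holds).
Step 4: error magnitude e = S_0/v_3 = S_0·∏_{j≠3}(α_3 − α_j) = 4·10 = 40 ≡ 7 (mod 11).
Step 5: correct position 3: c_3 = r_3 − e = 10 − 7 ≡ 3 (mod 11). Hence c = [10, 0, 3, 9, 7].
  Check: interpolating c through the α_i gives m(x) = 5 + 6·x (degree < 2) with m(α_i) = c_i for every i, so c is indeed a codeword.


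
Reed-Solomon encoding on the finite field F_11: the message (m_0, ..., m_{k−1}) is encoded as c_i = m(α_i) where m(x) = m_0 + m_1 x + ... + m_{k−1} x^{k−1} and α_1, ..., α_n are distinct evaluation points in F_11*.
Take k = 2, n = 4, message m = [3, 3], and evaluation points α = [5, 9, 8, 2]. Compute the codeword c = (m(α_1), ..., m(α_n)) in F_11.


c = [7, 8, 5, 9]

Message polynomial: m(x) = 3 + 3·x (mod 11).
For each evaluation point α_i, compute m(α_i) mod 11:
  α_1 = 5: Horner steps 3 → 7, so m(5) = 7.
  α_2 = 9: Horner steps 3 → 8, so m(9) = 8.
  α_3 = 8: Horner steps 3 → 5, so m(8) = 5.
  α_4 = 2: Horner steps 3 → 9, so m(2) = 9.
Codeword c = [7, 8, 5, 9] ∈ F_11^4.


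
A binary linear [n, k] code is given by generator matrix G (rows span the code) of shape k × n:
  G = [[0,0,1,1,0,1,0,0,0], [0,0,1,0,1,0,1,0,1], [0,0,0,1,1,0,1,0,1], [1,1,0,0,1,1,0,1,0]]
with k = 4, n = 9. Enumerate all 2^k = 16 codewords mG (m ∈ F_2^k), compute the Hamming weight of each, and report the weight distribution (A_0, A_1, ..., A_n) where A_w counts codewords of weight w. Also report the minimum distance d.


Weight distribution: A_0 = 1, A_1 = 1, A_2 = 1, A_3 = 1, A_4 = 3, A_5 = 3, A_6 = 3, A_7 = 3. Minimum distance d = 1.

Enumerate all 2^4 = 16 messages m ∈ F_2^4.
For each, compute codeword c = mG in F_2^9, then tally its weight.
  m = 0000 → c = 000000000, weight = 0.
  m = 1000 → c = 001101000, weight = 3.
  m = 0100 → c = 001010101, weight = 4.
  m = 1100 → c = 000111101, weight = 5.
  m = 0010 → c = 000110101, weight = 4.
  m = 1010 → c = 001011101, weight = 5.
  m = 0110 → c = 001100000, weight = 2.
  m = 1110 → c = 000001000, weight = 1.
  m = 0001 → c = 110011010, weight = 5.
  m = 1001 → c = 111110010, weight = 6.
  m = 0101 → c = 111001111, weight = 7.
  m = 1101 → c = 110100111, weight = 6.
  m = 0011 → c = 110101111, weight = 7.
  m = 1011 → c = 111000111, weight = 6.
  m = 0111 → c = 111111010, weight = 7.
  m = 1111 → c = 110010010, weight = 4.
Tally weights:
  weight 0: 1 codewords.
  weight 1: 1 codewords.
  weight 2: 1 codewords.
  weight 3: 1 codewords.
  weight 4: 3 codewords.
  weight 5: 3 codewords.
  weight 6: 3 codewords.
  weight 7: 3 codewords.
Minimum distance d = smallest w > 0 with A_w > 0 = 1.
Sanity: Σ A_w = 16 = 2^4 = 16 ✓.


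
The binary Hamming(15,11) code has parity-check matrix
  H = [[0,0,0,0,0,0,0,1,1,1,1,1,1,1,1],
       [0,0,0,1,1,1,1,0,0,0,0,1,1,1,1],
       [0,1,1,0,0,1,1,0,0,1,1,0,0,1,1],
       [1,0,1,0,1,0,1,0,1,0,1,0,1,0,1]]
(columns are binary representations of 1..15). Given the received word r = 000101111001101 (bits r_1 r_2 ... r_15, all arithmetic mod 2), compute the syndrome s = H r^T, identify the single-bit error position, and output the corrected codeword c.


s = (1, 0, 1, 0)^T, error position = 10, corrected codeword c = 000101111101101

Compute s = H r^T mod 2 one row at a time:
  s_1 = 1 + 1 + 0 + 0 + 1 + 1 + 0 + 1 = 5 ≡ 1 (mod 2).
  s_2 = 1 + 0 + 1 + 1 + 1 + 1 + 0 + 1 = 6 ≡ 0 (mod 2).
  s_3 = 0 + 0 + 1 + 1 + 0 + 0 + 0 + 1 = 3 ≡ 1 (mod 2).
  s_4 = 0 + 0 + 0 + 1 + 1 + 0 + 1 + 1 = 4 ≡ 0 (mod 2).
s = (1, 0, 1, 0)^T — this equals column 10 of H (binary 1010), so error is at position 10.
Correct: flip bit 10 of r = 000101111001101 to get c = 000101111101101.


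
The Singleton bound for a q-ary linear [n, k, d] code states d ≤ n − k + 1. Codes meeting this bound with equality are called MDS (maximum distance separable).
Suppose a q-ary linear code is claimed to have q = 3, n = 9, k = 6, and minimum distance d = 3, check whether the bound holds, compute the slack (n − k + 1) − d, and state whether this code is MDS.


Singleton RHS = n − k + 1 = 4, slack = 1, bound satisfied, not MDS.

Singleton bound: d ≤ n − k + 1.
Here n = 9, k = 6, so n − k + 1 = 4.
Given d = 3, check d ≤ 4: YES.
Slack = (n − k + 1) − d = 1.
The code is NOT MDS (slack = 1 > 0).
Description: the claimed parameters are [9, 6, 3]_3; such a code would be non-MDS.


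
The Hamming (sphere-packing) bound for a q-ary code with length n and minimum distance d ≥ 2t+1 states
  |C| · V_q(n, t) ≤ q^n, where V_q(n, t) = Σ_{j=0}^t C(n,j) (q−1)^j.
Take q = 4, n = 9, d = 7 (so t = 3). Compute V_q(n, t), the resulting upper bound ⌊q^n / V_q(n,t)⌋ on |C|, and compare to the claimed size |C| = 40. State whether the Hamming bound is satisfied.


V_q(n, t) = 2620, q^n = 262144, Hamming bound = 100, |C| = 40 ≤ bound (satisfied).

Step 1: Compute V_q(n, t) = Σ_{j=0}^3 C(n, j) (q−1)^j.
  j = 0: C(9,0)·(3)^0 = 1·1 = 1.
  j = 1: C(9,1)·(3)^1 = 9·3 = 27.
  j = 2: C(9,2)·(3)^2 = 36·9 = 324.
  j = 3: C(9,3)·(3)^3 = 84·27 = 2268.
  V_q(n, t) = 1 + 27 + 324 + 2268 = 2620.
Step 2: q^n = 4^9 = 262144.
Step 3: Hamming bound ⌊q^n / V_q(n,t)⌋ = ⌊262144/2620⌋ = 100.
Step 4: Compare |C| = 40 to 100: satisfied.
The claimed |C| lies below the Hamming bound.
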